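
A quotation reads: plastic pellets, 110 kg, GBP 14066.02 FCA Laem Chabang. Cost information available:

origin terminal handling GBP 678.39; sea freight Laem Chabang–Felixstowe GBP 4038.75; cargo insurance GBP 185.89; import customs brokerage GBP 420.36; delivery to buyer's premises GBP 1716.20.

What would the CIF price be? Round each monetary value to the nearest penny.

CIF price: GBP 18969.05

Not relevant to the conversion: delivery, brokerage — on the buyer under both terms; not part of either seller's price.
From FCA to CIF, the seller additionally bears: origin terminal, freight, insurance.
CIF price = 14066.02 + 678.39 + 4038.75 + 185.89 = 18969.05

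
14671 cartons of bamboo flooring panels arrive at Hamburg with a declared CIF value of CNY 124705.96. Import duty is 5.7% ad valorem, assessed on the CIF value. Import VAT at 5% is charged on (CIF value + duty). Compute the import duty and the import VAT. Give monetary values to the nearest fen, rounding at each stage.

Import duty = 124705.96 × 5.7% = 7108.24
VAT base = CIF + duty = 124705.96 + 7108.24 = 131814.20
Import VAT = 131814.20 × 5% = 6590.71

Import duty: CNY 7108.24; import VAT: CNY 6590.71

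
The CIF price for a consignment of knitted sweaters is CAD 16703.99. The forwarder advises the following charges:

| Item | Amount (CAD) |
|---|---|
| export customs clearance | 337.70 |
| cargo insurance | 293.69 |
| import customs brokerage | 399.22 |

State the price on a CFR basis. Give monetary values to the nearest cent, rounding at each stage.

Not relevant to the conversion: export clearance — on the seller under both CIF and CFR; already in the CIF price and stays in the CFR price. brokerage — on the buyer under both terms; not part of either seller's price.
From CIF to CFR, the seller no longer bears: insurance.
CFR price = 16703.99 − 293.69 = 16410.30

CFR price: CAD 16410.30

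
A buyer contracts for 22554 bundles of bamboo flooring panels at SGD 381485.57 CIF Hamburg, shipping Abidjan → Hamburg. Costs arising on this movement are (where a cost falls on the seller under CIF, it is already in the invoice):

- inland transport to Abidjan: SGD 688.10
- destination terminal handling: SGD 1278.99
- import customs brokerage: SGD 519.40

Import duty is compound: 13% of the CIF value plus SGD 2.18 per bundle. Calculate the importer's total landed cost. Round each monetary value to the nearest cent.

Total landed cost: SGD 482044.80

CIF: the seller pays costs through ocean freight and marine insurance to the destination port.
Already in the invoice (seller's account under CIF): inland to port — exclude.
The CIF price already equals the CIF value: 381485.57
Ad valorem component: 381485.57 × 13% = 49593.12
Specific component: 22554 × 2.18 = 49167.72
Import duty = 49593.12 + 49167.72 = 98760.84
Buyer bears: destination terminal 1278.99 + brokerage 519.40 + duty 98760.84 = 100559.23
Landed cost = invoice 381485.57 + 100559.23 = 482044.80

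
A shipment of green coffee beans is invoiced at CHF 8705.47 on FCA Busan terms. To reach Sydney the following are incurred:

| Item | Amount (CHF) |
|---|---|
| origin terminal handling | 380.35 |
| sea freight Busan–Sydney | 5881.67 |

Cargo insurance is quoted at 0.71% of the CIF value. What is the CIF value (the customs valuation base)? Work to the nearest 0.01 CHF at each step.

CIF value: CHF 15074.52

Let C be the CIF value. C = FCA price + pre-shipment costs + freight + 0.71% × C
C − 0.71% × C = 8705.47 + 380.35 + 5881.67
0.9929 × C = 14967.49
C = 14967.49 / 0.9929 = 15074.52
Insurance premium = 0.71% × 15074.52 = 107.03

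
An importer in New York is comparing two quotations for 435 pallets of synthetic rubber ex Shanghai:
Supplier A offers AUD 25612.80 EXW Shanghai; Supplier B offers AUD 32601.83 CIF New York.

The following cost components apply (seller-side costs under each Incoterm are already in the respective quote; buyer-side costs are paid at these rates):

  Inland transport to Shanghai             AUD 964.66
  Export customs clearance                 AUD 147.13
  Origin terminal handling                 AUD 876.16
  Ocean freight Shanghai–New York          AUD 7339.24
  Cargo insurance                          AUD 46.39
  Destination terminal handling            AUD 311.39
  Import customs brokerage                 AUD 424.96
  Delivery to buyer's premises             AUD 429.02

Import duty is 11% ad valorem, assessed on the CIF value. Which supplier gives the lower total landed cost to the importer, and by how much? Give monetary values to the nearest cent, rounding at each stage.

Supplier A (EXW):
CIF value = EXW price + inland to port + export clearance + origin terminal + freight + insurance = 25612.80 + 964.66 + 147.13 + 876.16 + 7339.24 + 46.39 = 34986.38
Import duty = 34986.38 × 11% = 3848.50
Buyer bears (A): 964.66 + 147.13 + 876.16 + 7339.24 + 46.39 + 311.39 + 424.96 + 429.02 = 10538.95
Landed cost (A) = invoice 25612.80 + 10538.95 + duty 3848.50 = 40000.25
Supplier B (CIF):
The CIF price already equals the CIF value: 32601.83
Import duty = 32601.83 × 11% = 3586.20
Buyer bears (B): 311.39 + 424.96 + 429.02 = 1165.37
Landed cost (B) = invoice 32601.83 + 1165.37 + duty 3586.20 = 37353.40
Difference = |40000.25 − 37353.40| = 2646.85

Supplier B is cheaper by AUD 2646.85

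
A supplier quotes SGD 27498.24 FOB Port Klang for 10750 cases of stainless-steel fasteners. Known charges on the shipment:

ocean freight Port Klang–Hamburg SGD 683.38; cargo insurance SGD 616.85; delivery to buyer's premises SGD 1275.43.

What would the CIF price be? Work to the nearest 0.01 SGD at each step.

CIF price: SGD 28798.47

Not relevant to the conversion: delivery — on the buyer under both terms; not part of either seller's price.
From FOB to CIF, the seller additionally bears: freight, insurance.
CIF price = 27498.24 + 683.38 + 616.85 = 28798.47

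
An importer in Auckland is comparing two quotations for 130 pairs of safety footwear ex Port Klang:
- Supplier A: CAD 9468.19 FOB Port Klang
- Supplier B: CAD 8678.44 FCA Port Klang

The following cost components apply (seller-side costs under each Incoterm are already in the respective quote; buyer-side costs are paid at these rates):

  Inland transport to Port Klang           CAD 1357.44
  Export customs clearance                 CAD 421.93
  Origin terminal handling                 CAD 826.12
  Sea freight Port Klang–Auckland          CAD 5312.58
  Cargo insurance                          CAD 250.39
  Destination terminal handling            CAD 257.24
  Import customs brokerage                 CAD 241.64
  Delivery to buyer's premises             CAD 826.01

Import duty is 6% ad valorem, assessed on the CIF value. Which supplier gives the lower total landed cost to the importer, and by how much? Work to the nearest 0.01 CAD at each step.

Supplier A (FOB):
CIF value = FOB price + freight + insurance = 9468.19 + 5312.58 + 250.39 = 15031.16
Import duty = 15031.16 × 6% = 901.87
Buyer bears (A): 5312.58 + 250.39 + 257.24 + 241.64 + 826.01 = 6887.86
Landed cost (A) = invoice 9468.19 + 6887.86 + duty 901.87 = 17257.92
Supplier B (FCA):
CIF value = FCA price + origin terminal + freight + insurance = 8678.44 + 826.12 + 5312.58 + 250.39 = 15067.53
Import duty = 15067.53 × 6% = 904.05
Buyer bears (B): 826.12 + 5312.58 + 250.39 + 257.24 + 241.64 + 826.01 = 7713.98
Landed cost (B) = invoice 8678.44 + 7713.98 + duty 904.05 = 17296.47
Difference = |17257.92 − 17296.47| = 38.55

Supplier A is cheaper by CAD 38.55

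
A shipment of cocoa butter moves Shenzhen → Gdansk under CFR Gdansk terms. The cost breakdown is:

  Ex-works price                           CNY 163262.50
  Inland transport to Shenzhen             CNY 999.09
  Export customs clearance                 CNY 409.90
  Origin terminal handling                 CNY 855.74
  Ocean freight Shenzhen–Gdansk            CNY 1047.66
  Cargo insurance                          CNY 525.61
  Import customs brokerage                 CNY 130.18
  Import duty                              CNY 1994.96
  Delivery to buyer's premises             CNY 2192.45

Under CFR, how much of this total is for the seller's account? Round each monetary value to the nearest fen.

Seller's account: CNY 166574.89

CFR: the seller pays costs through ocean freight to the destination port, but not insurance.
Seller's account: goods 163262.50 + inland to port 999.09 + export clearance 409.90 + origin terminal 855.74 + freight 1047.66 = 166574.89
Buyer's account: insurance 525.61 + brokerage 130.18 + duty 1994.96 + delivery 2192.45 = 4843.20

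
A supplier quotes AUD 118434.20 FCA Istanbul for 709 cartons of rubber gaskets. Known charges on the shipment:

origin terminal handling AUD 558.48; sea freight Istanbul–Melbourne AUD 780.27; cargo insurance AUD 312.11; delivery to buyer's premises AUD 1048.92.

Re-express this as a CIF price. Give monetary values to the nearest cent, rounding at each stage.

Not relevant to the conversion: delivery — on the buyer under both terms; not part of either seller's price.
From FCA to CIF, the seller additionally bears: origin terminal, freight, insurance.
CIF price = 118434.20 + 558.48 + 780.27 + 312.11 = 120085.06

CIF price: AUD 120085.06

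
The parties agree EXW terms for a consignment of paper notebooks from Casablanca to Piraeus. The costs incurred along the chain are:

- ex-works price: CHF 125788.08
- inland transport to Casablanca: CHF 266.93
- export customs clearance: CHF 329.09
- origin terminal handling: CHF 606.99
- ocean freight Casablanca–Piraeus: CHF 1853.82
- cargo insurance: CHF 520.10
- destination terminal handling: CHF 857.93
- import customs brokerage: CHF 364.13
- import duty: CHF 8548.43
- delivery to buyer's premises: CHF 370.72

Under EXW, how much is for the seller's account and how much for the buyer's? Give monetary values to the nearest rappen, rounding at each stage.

EXW: the seller makes goods available at their premises; the buyer bears all onward costs.
Seller's account: goods 125788.08 = 125788.08
Buyer's account: inland to port 266.93 + export clearance 329.09 + origin terminal 606.99 + freight 1853.82 + insurance 520.10 + destination terminal 857.93 + brokerage 364.13 + duty 8548.43 + delivery 370.72 = 13718.14

Seller: CHF 125788.08; buyer: CHF 13718.14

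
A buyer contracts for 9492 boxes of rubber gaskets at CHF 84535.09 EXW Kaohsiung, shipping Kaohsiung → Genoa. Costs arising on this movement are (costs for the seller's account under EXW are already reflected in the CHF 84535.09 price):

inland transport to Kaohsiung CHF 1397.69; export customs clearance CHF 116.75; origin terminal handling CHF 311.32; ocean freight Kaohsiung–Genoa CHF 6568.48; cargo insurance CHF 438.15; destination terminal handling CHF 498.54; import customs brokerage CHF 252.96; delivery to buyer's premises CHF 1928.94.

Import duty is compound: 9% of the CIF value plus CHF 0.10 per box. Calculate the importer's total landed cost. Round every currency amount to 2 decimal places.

EXW: the seller makes goods available at their premises; the buyer bears all onward costs.
CIF value = EXW price + inland to port + export clearance + origin terminal + freight + insurance = 84535.09 + 1397.69 + 116.75 + 311.32 + 6568.48 + 438.15 = 93367.48
Ad valorem component: 93367.48 × 9% = 8403.07
Specific component: 9492 × 0.10 = 949.20
Import duty = 8403.07 + 949.20 = 9352.27
Buyer bears: inland to port 1397.69 + export clearance 116.75 + origin terminal 311.32 + freight 6568.48 + insurance 438.15 + destination terminal 498.54 + brokerage 252.96 + delivery 1928.94 + duty 9352.27 = 20865.10
Landed cost = invoice 84535.09 + 20865.10 = 105400.19

Total landed cost: CHF 105400.19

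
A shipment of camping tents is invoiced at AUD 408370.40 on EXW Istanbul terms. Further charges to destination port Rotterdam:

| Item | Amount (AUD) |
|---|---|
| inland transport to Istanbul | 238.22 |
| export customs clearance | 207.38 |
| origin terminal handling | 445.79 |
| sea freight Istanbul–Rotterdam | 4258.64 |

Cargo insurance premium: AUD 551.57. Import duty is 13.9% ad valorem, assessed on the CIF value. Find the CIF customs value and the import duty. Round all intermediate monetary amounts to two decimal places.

CIF value: AUD 414072.00; import duty: AUD 57556.01

CIF = EXW price + pre-shipment costs + freight + insurance
CIF = 408370.40 + 238.22 + 207.38 + 445.79 + 4258.64 + 551.57 = 414072.00
Import duty = 414072.00 × 13.9% = 57556.01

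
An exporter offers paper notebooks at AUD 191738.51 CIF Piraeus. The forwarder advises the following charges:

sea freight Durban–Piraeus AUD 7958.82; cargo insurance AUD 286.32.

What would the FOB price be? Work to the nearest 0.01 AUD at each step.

FOB price: AUD 183493.37

From CIF to FOB, the seller no longer bears: freight, insurance.
FOB price = 191738.51 − 7958.82 − 286.32 = 183493.37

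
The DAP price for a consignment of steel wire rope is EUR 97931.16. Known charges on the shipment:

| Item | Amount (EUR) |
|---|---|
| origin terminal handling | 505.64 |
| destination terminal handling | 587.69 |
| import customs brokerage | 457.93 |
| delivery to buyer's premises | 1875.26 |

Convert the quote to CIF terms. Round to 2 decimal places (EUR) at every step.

CIF price: EUR 95468.21

Not relevant to the conversion: origin terminal — on the seller under both DAP and CIF; already in the DAP price and stays in the CIF price. brokerage — on the buyer under both terms; not part of either seller's price.
From DAP to CIF, the seller no longer bears: destination terminal, delivery.
CIF price = 97931.16 − 587.69 − 1875.26 = 95468.21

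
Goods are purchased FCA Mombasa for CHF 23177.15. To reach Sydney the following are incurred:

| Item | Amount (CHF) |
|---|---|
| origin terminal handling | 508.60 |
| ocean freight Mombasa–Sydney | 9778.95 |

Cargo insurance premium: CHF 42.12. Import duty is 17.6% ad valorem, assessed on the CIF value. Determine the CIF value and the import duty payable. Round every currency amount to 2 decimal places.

CIF value: CHF 33506.82; import duty: CHF 5897.20

CIF = FCA price + pre-shipment costs + freight + insurance
CIF = 23177.15 + 508.60 + 9778.95 + 42.12 = 33506.82
Import duty = 33506.82 × 17.6% = 5897.20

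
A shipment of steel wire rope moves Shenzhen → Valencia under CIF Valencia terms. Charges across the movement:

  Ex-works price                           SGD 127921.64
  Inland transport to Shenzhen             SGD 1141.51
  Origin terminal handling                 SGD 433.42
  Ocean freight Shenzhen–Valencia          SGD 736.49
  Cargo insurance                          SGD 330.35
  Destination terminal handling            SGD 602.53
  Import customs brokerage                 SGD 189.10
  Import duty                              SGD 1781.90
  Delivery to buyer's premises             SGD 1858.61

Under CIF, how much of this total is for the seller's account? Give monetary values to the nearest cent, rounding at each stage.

CIF: the seller pays costs through ocean freight and marine insurance to the destination port.
Seller's account: goods 127921.64 + inland to port 1141.51 + origin terminal 433.42 + freight 736.49 + insurance 330.35 = 130563.41
Buyer's account: destination terminal 602.53 + brokerage 189.10 + duty 1781.90 + delivery 1858.61 = 4432.14

Seller's account: SGD 130563.41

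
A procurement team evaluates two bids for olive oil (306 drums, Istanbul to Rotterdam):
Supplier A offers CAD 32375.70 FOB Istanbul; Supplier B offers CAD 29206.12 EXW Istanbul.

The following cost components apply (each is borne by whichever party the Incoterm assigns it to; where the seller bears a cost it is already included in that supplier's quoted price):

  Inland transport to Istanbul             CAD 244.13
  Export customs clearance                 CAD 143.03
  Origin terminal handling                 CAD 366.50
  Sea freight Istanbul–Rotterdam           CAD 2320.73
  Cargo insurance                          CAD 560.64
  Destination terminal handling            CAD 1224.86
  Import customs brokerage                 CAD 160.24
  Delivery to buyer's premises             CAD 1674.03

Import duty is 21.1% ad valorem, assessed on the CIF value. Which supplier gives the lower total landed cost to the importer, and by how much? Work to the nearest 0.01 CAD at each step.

Supplier B is cheaper by CAD 2925.68

Supplier A (FOB):
CIF value = FOB price + freight + insurance = 32375.70 + 2320.73 + 560.64 = 35257.07
Import duty = 35257.07 × 21.1% = 7439.24
Buyer bears (A): 2320.73 + 560.64 + 1224.86 + 160.24 + 1674.03 = 5940.50
Landed cost (A) = invoice 32375.70 + 5940.50 + duty 7439.24 = 45755.44
Supplier B (EXW):
CIF value = EXW price + inland to port + export clearance + origin terminal + freight + insurance = 29206.12 + 244.13 + 143.03 + 366.50 + 2320.73 + 560.64 = 32841.15
Import duty = 32841.15 × 21.1% = 6929.48
Buyer bears (B): 244.13 + 143.03 + 366.50 + 2320.73 + 560.64 + 1224.86 + 160.24 + 1674.03 = 6694.16
Landed cost (B) = invoice 29206.12 + 6694.16 + duty 6929.48 = 42829.76
Difference = |45755.44 − 42829.76| = 2925.68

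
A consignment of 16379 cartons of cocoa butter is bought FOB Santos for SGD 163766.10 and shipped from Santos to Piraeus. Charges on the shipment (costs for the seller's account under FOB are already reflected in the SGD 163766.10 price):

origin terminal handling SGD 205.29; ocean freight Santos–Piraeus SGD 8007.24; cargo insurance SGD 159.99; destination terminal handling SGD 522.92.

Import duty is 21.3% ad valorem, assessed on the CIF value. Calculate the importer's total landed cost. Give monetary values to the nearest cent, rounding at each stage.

FOB: the seller bears costs until goods are on board at the origin port; the buyer bears freight, insurance and all costs thereafter.
Already in the invoice (seller's account under FOB): origin terminal — exclude.
CIF value = FOB price + freight + insurance = 163766.10 + 8007.24 + 159.99 = 171933.33
Import duty = 171933.33 × 21.3% = 36621.80
Buyer bears: freight 8007.24 + insurance 159.99 + destination terminal 522.92 + duty 36621.80 = 45311.95
Landed cost = invoice 163766.10 + 45311.95 = 209078.05

Total landed cost: SGD 209078.05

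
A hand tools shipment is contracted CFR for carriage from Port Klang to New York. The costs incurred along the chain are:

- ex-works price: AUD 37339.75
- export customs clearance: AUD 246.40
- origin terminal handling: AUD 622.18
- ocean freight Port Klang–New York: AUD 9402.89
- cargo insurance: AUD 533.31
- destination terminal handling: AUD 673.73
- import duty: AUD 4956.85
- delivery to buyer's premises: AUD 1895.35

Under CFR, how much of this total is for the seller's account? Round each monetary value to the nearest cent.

Seller's account: AUD 47611.22

CFR: the seller pays costs through ocean freight to the destination port, but not insurance.
Seller's account: goods 37339.75 + export clearance 246.40 + origin terminal 622.18 + freight 9402.89 = 47611.22
Buyer's account: insurance 533.31 + destination terminal 673.73 + duty 4956.85 + delivery 1895.35 = 8059.24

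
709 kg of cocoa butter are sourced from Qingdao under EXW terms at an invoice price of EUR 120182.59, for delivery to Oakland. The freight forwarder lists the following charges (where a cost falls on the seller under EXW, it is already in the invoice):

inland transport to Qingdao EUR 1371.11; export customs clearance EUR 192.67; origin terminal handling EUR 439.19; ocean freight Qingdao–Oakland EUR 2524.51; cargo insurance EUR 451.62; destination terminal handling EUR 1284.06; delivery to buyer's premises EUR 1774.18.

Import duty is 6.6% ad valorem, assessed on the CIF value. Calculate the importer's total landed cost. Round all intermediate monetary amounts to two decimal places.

EXW: the seller makes goods available at their premises; the buyer bears all onward costs.
CIF value = EXW price + inland to port + export clearance + origin terminal + freight + insurance = 120182.59 + 1371.11 + 192.67 + 439.19 + 2524.51 + 451.62 = 125161.69
Import duty = 125161.69 × 6.6% = 8260.67
Buyer bears: inland to port 1371.11 + export clearance 192.67 + origin terminal 439.19 + freight 2524.51 + insurance 451.62 + destination terminal 1284.06 + delivery 1774.18 + duty 8260.67 = 16298.01
Landed cost = invoice 120182.59 + 16298.01 = 136480.60

Total landed cost: EUR 136480.60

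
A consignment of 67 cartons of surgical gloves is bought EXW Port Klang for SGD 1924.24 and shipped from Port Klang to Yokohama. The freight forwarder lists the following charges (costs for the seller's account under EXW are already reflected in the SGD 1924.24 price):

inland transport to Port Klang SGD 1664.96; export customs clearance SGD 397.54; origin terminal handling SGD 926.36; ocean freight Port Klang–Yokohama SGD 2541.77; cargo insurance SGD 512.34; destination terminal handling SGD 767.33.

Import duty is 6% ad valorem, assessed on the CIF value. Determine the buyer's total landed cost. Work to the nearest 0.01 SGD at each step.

Total landed cost: SGD 9212.57

EXW: the seller makes goods available at their premises; the buyer bears all onward costs.
CIF value = EXW price + inland to port + export clearance + origin terminal + freight + insurance = 1924.24 + 1664.96 + 397.54 + 926.36 + 2541.77 + 512.34 = 7967.21
Import duty = 7967.21 × 6% = 478.03
Buyer bears: inland to port 1664.96 + export clearance 397.54 + origin terminal 926.36 + freight 2541.77 + insurance 512.34 + destination terminal 767.33 + duty 478.03 = 7288.33
Landed cost = invoice 1924.24 + 7288.33 = 9212.57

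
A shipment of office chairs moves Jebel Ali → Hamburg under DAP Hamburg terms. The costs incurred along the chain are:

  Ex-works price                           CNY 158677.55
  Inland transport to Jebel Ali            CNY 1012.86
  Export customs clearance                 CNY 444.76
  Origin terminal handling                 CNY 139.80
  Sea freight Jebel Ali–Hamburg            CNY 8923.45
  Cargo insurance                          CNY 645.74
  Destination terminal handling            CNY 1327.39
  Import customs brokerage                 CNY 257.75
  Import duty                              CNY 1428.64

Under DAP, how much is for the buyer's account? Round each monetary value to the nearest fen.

Buyer's account: CNY 1686.39

DAP: the seller bears all costs to the named destination except import duty and clearance.
Seller's account: goods 158677.55 + inland to port 1012.86 + export clearance 444.76 + origin terminal 139.80 + freight 8923.45 + insurance 645.74 + destination terminal 1327.39 = 171171.55
Buyer's account: brokerage 257.75 + duty 1428.64 = 1686.39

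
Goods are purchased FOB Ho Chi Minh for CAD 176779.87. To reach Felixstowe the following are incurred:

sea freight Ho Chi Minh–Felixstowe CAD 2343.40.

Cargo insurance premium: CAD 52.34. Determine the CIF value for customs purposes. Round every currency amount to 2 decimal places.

CIF value: CAD 179175.61

CIF = FOB price + freight + insurance
CIF = 176779.87 + 2343.40 + 52.34 = 179175.61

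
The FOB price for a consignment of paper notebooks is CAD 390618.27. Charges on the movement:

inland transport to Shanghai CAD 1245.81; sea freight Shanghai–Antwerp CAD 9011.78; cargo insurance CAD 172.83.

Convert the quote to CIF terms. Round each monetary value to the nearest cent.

Not relevant to the conversion: inland to port — on the seller under both FOB and CIF; already in the FOB price and stays in the CIF price.
From FOB to CIF, the seller additionally bears: freight, insurance.
CIF price = 390618.27 + 9011.78 + 172.83 = 399802.88

CIF price: CAD 399802.88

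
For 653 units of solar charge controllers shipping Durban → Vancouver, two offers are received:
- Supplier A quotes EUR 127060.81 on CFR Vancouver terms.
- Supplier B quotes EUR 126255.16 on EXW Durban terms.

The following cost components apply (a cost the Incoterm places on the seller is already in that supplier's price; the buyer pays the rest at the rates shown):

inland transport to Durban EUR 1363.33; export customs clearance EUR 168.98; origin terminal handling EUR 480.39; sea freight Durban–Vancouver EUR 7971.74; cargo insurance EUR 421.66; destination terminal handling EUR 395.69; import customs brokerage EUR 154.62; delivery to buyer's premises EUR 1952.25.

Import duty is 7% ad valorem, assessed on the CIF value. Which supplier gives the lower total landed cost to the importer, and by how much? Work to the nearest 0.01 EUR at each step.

Supplier A is cheaper by EUR 9821.31

Supplier A (CFR):
CIF value = CFR price + insurance = 127060.81 + 421.66 = 127482.47
Import duty = 127482.47 × 7% = 8923.77
Buyer bears (A): 421.66 + 395.69 + 154.62 + 1952.25 = 2924.22
Landed cost (A) = invoice 127060.81 + 2924.22 + duty 8923.77 = 138908.80
Supplier B (EXW):
CIF value = EXW price + inland to port + export clearance + origin terminal + freight + insurance = 126255.16 + 1363.33 + 168.98 + 480.39 + 7971.74 + 421.66 = 136661.26
Import duty = 136661.26 × 7% = 9566.29
Buyer bears (B): 1363.33 + 168.98 + 480.39 + 7971.74 + 421.66 + 395.69 + 154.62 + 1952.25 = 12908.66
Landed cost (B) = invoice 126255.16 + 12908.66 + duty 9566.29 = 148730.11
Difference = |138908.80 − 148730.11| = 9821.31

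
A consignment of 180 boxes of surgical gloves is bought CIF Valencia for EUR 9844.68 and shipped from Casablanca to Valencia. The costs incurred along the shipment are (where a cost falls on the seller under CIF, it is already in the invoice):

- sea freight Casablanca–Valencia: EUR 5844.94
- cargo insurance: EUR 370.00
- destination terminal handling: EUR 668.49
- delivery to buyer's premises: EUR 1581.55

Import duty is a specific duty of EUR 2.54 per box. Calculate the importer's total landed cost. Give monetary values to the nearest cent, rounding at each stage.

Total landed cost: EUR 12551.92

CIF: the seller pays costs through ocean freight and marine insurance to the destination port.
Already in the invoice (seller's account under CIF): freight, insurance — exclude.
The CIF price already equals the CIF value: 9844.68
Import duty = 180 × 2.54 = 457.20
Buyer bears: destination terminal 668.49 + delivery 1581.55 + duty 457.20 = 2707.24
Landed cost = invoice 9844.68 + 2707.24 = 12551.92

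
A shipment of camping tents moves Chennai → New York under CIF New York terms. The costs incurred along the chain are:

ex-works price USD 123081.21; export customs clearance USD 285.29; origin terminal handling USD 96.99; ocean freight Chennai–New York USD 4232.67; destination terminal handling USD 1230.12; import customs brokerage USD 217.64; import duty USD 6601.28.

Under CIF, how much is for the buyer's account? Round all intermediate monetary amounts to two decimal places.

CIF: the seller pays costs through ocean freight and marine insurance to the destination port.
Seller's account: goods 123081.21 + export clearance 285.29 + origin terminal 96.99 + freight 4232.67 = 127696.16
Buyer's account: destination terminal 1230.12 + brokerage 217.64 + duty 6601.28 = 8049.04

Buyer's account: USD 8049.04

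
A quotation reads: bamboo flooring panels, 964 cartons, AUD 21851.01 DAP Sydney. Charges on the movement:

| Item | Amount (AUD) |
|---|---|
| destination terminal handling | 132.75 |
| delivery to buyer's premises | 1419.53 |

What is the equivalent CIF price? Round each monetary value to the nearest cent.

CIF price: AUD 20298.73

From DAP to CIF, the seller no longer bears: destination terminal, delivery.
CIF price = 21851.01 − 132.75 − 1419.53 = 20298.73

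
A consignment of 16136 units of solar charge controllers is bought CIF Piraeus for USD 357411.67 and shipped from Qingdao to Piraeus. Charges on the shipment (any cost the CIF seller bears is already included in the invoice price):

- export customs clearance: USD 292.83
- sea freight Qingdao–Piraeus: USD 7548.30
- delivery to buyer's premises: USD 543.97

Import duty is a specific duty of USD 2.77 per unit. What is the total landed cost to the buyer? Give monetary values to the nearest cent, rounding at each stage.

Total landed cost: USD 402652.36

CIF: the seller pays costs through ocean freight and marine insurance to the destination port.
Already in the invoice (seller's account under CIF): export clearance, freight — exclude.
The CIF price already equals the CIF value: 357411.67
Import duty = 16136 × 2.77 = 44696.72
Buyer bears: delivery 543.97 + duty 44696.72 = 45240.69
Landed cost = invoice 357411.67 + 45240.69 = 402652.36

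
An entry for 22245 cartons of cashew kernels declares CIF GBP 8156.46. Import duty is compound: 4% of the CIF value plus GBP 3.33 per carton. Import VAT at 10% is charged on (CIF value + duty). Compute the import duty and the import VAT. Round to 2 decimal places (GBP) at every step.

Import duty: GBP 74402.11; import VAT: GBP 8255.86

Ad valorem component: 8156.46 × 4% = 326.26
Specific component: 22245 × 3.33 = 74075.85
Import duty = 326.26 + 74075.85 = 74402.11
VAT base = CIF + duty = 8156.46 + 74402.11 = 82558.57
Import VAT = 82558.57 × 10% = 8255.86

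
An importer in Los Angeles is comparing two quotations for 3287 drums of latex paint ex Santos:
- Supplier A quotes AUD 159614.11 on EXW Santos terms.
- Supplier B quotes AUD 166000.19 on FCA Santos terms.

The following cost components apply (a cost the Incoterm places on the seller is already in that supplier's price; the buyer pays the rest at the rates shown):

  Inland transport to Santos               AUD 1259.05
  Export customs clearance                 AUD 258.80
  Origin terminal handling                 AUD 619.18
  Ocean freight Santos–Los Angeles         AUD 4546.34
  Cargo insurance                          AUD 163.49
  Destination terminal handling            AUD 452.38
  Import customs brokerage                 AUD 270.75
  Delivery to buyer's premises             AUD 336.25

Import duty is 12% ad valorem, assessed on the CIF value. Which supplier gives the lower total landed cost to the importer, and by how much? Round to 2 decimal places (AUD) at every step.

Supplier A is cheaper by AUD 5452.41

Supplier A (EXW):
CIF value = EXW price + inland to port + export clearance + origin terminal + freight + insurance = 159614.11 + 1259.05 + 258.80 + 619.18 + 4546.34 + 163.49 = 166460.97
Import duty = 166460.97 × 12% = 19975.32
Buyer bears (A): 1259.05 + 258.80 + 619.18 + 4546.34 + 163.49 + 452.38 + 270.75 + 336.25 = 7906.24
Landed cost (A) = invoice 159614.11 + 7906.24 + duty 19975.32 = 187495.67
Supplier B (FCA):
CIF value = FCA price + origin terminal + freight + insurance = 166000.19 + 619.18 + 4546.34 + 163.49 = 171329.20
Import duty = 171329.20 × 12% = 20559.50
Buyer bears (B): 619.18 + 4546.34 + 163.49 + 452.38 + 270.75 + 336.25 = 6388.39
Landed cost (B) = invoice 166000.19 + 6388.39 + duty 20559.50 = 192948.08
Difference = |187495.67 − 192948.08| = 5452.41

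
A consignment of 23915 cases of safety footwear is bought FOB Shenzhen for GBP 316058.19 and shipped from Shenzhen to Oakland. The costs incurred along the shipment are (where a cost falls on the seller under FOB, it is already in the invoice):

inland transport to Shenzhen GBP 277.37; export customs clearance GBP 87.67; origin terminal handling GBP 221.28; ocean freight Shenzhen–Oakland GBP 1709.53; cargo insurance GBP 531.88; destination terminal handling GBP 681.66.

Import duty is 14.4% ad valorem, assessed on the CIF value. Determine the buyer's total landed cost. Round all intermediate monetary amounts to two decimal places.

FOB: the seller bears costs until goods are on board at the origin port; the buyer bears freight, insurance and all costs thereafter.
Already in the invoice (seller's account under FOB): inland to port, export clearance, origin terminal — exclude.
CIF value = FOB price + freight + insurance = 316058.19 + 1709.53 + 531.88 = 318299.60
Import duty = 318299.60 × 14.4% = 45835.14
Buyer bears: freight 1709.53 + insurance 531.88 + destination terminal 681.66 + duty 45835.14 = 48758.21
Landed cost = invoice 316058.19 + 48758.21 = 364816.40

Total landed cost: GBP 364816.40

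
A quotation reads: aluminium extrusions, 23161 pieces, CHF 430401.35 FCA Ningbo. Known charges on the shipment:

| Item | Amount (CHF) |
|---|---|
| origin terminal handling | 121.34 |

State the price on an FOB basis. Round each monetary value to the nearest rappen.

From FCA to FOB, the seller additionally bears: origin terminal.
FOB price = 430401.35 + 121.34 = 430522.69

FOB price: CHF 430522.69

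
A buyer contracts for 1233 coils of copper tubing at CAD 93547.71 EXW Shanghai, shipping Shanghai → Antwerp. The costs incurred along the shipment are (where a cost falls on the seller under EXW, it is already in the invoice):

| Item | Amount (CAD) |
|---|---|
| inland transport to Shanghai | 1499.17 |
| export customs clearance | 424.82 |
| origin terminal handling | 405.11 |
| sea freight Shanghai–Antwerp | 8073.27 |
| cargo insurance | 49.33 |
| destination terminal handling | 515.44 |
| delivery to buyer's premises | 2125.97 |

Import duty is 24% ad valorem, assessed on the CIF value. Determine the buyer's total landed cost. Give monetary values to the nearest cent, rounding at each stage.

Total landed cost: CAD 131600.68

EXW: the seller makes goods available at their premises; the buyer bears all onward costs.
CIF value = EXW price + inland to port + export clearance + origin terminal + freight + insurance = 93547.71 + 1499.17 + 424.82 + 405.11 + 8073.27 + 49.33 = 103999.41
Import duty = 103999.41 × 24% = 24959.86
Buyer bears: inland to port 1499.17 + export clearance 424.82 + origin terminal 405.11 + freight 8073.27 + insurance 49.33 + destination terminal 515.44 + delivery 2125.97 + duty 24959.86 = 38052.97
Landed cost = invoice 93547.71 + 38052.97 = 131600.68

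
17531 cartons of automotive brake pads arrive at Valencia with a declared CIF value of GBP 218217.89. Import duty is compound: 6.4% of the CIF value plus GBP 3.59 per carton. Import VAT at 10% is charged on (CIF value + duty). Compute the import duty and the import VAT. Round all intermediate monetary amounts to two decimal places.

Ad valorem component: 218217.89 × 6.4% = 13965.94
Specific component: 17531 × 3.59 = 62936.29
Import duty = 13965.94 + 62936.29 = 76902.23
VAT base = CIF + duty = 218217.89 + 76902.23 = 295120.12
Import VAT = 295120.12 × 10% = 29512.01

Import duty: GBP 76902.23; import VAT: GBP 29512.01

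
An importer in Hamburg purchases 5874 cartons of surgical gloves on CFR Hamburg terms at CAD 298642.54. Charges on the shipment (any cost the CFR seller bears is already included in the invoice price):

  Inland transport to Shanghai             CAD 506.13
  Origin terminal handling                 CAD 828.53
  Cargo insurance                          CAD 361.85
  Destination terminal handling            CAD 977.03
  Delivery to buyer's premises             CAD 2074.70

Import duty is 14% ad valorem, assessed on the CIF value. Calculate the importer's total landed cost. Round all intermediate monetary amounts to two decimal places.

Total landed cost: CAD 343916.73

CFR: the seller pays costs through ocean freight to the destination port, but not insurance.
Already in the invoice (seller's account under CFR): inland to port, origin terminal — exclude.
CIF value = CFR price + insurance = 298642.54 + 361.85 = 299004.39
Import duty = 299004.39 × 14% = 41860.61
Buyer bears: insurance 361.85 + destination terminal 977.03 + delivery 2074.70 + duty 41860.61 = 45274.19
Landed cost = invoice 298642.54 + 45274.19 = 343916.73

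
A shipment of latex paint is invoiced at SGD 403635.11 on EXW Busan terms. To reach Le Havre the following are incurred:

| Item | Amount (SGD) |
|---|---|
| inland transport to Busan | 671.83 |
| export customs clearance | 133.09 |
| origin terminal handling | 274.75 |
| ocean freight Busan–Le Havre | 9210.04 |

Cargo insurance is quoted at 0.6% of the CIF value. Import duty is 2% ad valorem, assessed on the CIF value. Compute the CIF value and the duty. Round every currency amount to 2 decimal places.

Let C be the CIF value. C = EXW price + pre-shipment costs + freight + 0.6% × C
C − 0.6% × C = 403635.11 + 671.83 + 133.09 + 274.75 + 9210.04
0.994 × C = 413924.82
C = 413924.82 / 0.994 = 416423.36
Insurance premium = 0.6% × 416423.36 = 2498.54
Import duty = 416423.36 × 2% = 8328.47

CIF value: SGD 416423.36; import duty: SGD 8328.47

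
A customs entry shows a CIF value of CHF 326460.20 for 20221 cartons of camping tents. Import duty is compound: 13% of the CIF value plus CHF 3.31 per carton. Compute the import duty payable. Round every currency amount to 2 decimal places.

Import duty: CHF 109371.34

Ad valorem component: 326460.20 × 13% = 42439.83
Specific component: 20221 × 3.31 = 66931.51
Import duty = 42439.83 + 66931.51 = 109371.34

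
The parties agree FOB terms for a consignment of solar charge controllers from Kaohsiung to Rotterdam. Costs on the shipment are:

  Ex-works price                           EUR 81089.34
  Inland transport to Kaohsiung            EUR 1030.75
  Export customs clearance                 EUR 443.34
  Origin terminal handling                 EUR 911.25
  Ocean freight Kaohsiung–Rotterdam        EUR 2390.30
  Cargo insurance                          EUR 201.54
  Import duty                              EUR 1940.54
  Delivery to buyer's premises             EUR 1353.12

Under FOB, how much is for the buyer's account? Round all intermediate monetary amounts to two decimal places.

FOB: the seller bears costs until goods are on board at the origin port; the buyer bears freight, insurance and all costs thereafter.
Seller's account: goods 81089.34 + inland to port 1030.75 + export clearance 443.34 + origin terminal 911.25 = 83474.68
Buyer's account: freight 2390.30 + insurance 201.54 + duty 1940.54 + delivery 1353.12 = 5885.50

Buyer's account: EUR 5885.50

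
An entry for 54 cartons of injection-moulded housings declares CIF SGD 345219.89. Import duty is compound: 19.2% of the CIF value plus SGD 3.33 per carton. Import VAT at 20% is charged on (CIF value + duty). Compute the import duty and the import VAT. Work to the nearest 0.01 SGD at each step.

Import duty: SGD 66462.04; import VAT: SGD 82336.39

Ad valorem component: 345219.89 × 19.2% = 66282.22
Specific component: 54 × 3.33 = 179.82
Import duty = 66282.22 + 179.82 = 66462.04
VAT base = CIF + duty = 345219.89 + 66462.04 = 411681.93
Import VAT = 411681.93 × 20% = 82336.39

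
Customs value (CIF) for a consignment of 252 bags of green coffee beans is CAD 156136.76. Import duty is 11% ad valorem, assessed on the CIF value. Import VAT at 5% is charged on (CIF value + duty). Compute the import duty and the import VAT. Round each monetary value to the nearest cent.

Import duty: CAD 17175.04; import VAT: CAD 8665.59

Import duty = 156136.76 × 11% = 17175.04
VAT base = CIF + duty = 156136.76 + 17175.04 = 173311.80
Import VAT = 173311.80 × 5% = 8665.59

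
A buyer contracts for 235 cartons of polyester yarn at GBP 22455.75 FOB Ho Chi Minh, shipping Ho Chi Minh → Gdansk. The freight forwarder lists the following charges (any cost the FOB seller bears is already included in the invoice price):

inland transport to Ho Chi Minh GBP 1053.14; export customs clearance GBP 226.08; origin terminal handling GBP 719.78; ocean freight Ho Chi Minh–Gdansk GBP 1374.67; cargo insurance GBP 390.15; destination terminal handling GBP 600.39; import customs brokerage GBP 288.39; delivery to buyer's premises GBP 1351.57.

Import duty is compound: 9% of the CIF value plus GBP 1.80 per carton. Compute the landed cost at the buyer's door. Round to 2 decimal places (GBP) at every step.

Total landed cost: GBP 29063.77

FOB: the seller bears costs until goods are on board at the origin port; the buyer bears freight, insurance and all costs thereafter.
Already in the invoice (seller's account under FOB): inland to port, export clearance, origin terminal — exclude.
CIF value = FOB price + freight + insurance = 22455.75 + 1374.67 + 390.15 = 24220.57
Ad valorem component: 24220.57 × 9% = 2179.85
Specific component: 235 × 1.80 = 423.00
Import duty = 2179.85 + 423.00 = 2602.85
Buyer bears: freight 1374.67 + insurance 390.15 + destination terminal 600.39 + brokerage 288.39 + delivery 1351.57 + duty 2602.85 = 6608.02
Landed cost = invoice 22455.75 + 6608.02 = 29063.77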